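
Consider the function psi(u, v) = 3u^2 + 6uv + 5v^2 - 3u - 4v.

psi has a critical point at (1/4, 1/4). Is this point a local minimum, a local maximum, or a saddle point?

local minimum

The Hessian of psi is constant: H = [[6, 6], [6, 10]].
det(H) = 6·10 − 6² = 24.
det(H) > 0 and tr(H) = 16 > 0, so H is positive definite and the point is a local minimum.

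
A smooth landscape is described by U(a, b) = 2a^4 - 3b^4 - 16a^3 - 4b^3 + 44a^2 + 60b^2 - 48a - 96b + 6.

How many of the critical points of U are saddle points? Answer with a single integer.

5

U separates as a function of a plus a function of b, so ∇U=0 decouples.
∂U/∂a = 8(a - 3)(a - 2)(a - 1) = 0 at a ∈ {1, 2, 3}; ∂U/∂b = -12(b - 2)(b - 1)(b + 4) = 0 at b ∈ {-4, 1, 2}.
The Hessian is diagonal: diag(U_aa, U_bb). Second derivatives: U_aa(1)=16, U_aa(2)=-8, U_aa(3)=16; U_bb(-4)=-360, U_bb(1)=60, U_bb(2)=-72.
Saddle points occur where the two diagonal entries have opposite signs: (1, -4), (1, 2), (2, 1), (3, -4), (3, 2). Count: 5.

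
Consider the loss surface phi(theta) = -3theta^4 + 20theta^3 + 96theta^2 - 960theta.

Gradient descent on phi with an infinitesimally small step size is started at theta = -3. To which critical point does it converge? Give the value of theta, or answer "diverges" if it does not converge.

phi'(theta) = -12(theta - 5)(theta - 4)(theta + 4), so phi'(-3) = -672.
Gradient descent moves in the -phi' direction, i.e. theta is increasing.
The nearest critical point in that direction is theta = 4, where phi'' = 96 > 0 (a local minimum). The iterate converges there.

4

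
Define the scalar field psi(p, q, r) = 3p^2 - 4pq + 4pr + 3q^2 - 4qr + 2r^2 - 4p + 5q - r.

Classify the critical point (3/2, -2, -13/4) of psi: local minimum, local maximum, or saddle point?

The Hessian is constant: H = [[6, -4, 4], [-4, 6, -4], [4, -4, 4]].
Leading principal minors: Δ₁ = 6, Δ₂ = 20, Δ₃ = 16.
All leading minors are positive, so H is positive definite: a local minimum.

local minimum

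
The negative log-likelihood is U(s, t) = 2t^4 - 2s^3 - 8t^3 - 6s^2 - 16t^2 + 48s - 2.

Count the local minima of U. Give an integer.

2

U separates as a function of s plus a function of t, so ∇U=0 decouples.
∂U/∂s = -6(s - 2)(s + 4) = 0 at s ∈ {-4, 2}; ∂U/∂t = 8t(t - 4)(t + 1) = 0 at t ∈ {-1, 0, 4}.
The Hessian is diagonal: diag(U_ss, U_tt). Second derivatives: U_ss(-4)=36, U_ss(2)=-36; U_tt(-1)=40, U_tt(0)=-32, U_tt(4)=160.
Local minima occur where both diagonal entries positive: (-4, -1), (-4, 4). Count: 2.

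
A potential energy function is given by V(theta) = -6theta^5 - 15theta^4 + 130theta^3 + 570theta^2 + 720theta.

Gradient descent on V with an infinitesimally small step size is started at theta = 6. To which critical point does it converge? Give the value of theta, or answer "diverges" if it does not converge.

diverges

V'(theta) = -30(theta - 4)(theta + 1)(theta + 2)(theta + 3), so V'(6) = -30240.
Gradient descent moves in the -V' direction, i.e. theta is increasing.
There is no critical point above theta=6, and V' keeps the same sign, so the iterate runs off to +∞.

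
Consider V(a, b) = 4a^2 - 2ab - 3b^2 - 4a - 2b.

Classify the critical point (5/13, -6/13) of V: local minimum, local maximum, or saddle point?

The Hessian of V is constant: H = [[8, -2], [-2, -6]].
det(H) = 8·(-6) − (-2)² = -52.
Since det(H) < 0, H is indefinite and the critical point is a saddle point.

saddle point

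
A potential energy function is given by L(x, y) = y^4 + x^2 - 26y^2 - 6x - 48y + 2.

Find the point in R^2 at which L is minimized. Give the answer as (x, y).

L(x,y) separates as P(x) + Q(y) + 2, so its minimum is min P + min Q + 2.
P'(x) = 2x - 6 vanishes at x ∈ {3}; Q'(y) = 4(y - 4)(y + 1)(y + 3) vanishes at y ∈ {-3, -1, 4}.
Local minima of P (where P''>0): P(3)=-9. Local minima of Q: Q(-3)=-9, Q(4)=-352.
So the global minimum of L is P(3) + Q(4) + 2 = -9 − 352 + 2 = -359, attained at (3, 4).

(3, 4)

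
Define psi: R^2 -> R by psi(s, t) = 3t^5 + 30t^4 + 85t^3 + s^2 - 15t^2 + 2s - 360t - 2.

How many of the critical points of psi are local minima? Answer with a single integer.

2

psi separates as a function of s plus a function of t, so ∇psi=0 decouples.
∂psi/∂s = 2(s + 1) = 0 at s ∈ {-1}; ∂psi/∂t = 15(t - 1)(t + 2)(t + 3)(t + 4) = 0 at t ∈ {-4, -3, -2, 1}.
The Hessian is diagonal: diag(psi_ss, psi_tt). Second derivatives: psi_ss(-1)=2; psi_tt(-4)=-150, psi_tt(-3)=60, psi_tt(-2)=-90, psi_tt(1)=900.
Local minima occur where both diagonal entries positive: (-1, -3), (-1, 1). Count: 2.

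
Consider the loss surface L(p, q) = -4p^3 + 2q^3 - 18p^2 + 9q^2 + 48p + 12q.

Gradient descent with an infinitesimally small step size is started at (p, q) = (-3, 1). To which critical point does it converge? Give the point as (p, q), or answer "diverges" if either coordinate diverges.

L is separable, so gradient descent decouples: p follows -∂L/∂p, q follows -∂L/∂q.
∂L/∂p = -12(p - 1)(p + 4); at p=-3 this is 48, so p decreases.
∂L/∂q = 6(q + 1)(q + 2); at q=1 this is 36, so q decreases.
p converges to its nearest critical value -4 (a local min of the p-part); q converges to -1. The iterate converges to (-4, -1).

(-4, -1)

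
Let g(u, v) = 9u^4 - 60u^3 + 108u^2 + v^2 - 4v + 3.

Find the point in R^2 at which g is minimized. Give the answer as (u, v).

g(u,v) separates as P(u) + Q(v) + 3, so its minimum is min P + min Q + 3.
P'(u) = 36u(u - 3)(u - 2) vanishes at u ∈ {0, 2, 3}; Q'(v) = 2v - 4 vanishes at v ∈ {2}.
Local minima of P (where P''>0): P(0)=0, P(3)=81. Local minima of Q: Q(2)=-4.
So the global minimum of g is P(0) + Q(2) + 3 = 0 − 4 + 3 = -1, attained at (0, 2).

(0, 2)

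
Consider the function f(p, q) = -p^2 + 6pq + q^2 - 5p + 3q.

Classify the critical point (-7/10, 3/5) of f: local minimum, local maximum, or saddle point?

The Hessian of f is constant: H = [[-2, 6], [6, 2]].
det(H) = (-2)·2 − 6² = -40.
Since det(H) < 0, H is indefinite and the critical point is a saddle point.

saddle point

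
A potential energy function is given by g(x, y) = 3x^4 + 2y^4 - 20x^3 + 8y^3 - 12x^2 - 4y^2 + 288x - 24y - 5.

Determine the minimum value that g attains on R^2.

g(x,y) separates as P(x) + Q(y) − 5, so its minimum is min P + min Q − 5.
P'(x) = 12(x - 4)(x - 3)(x + 2) vanishes at x ∈ {-2, 3, 4}; Q'(y) = 8(y - 1)(y + 1)(y + 3) vanishes at y ∈ {-3, -1, 1}.
Local minima of P (where P''>0): P(-2)=-416, P(4)=448. Local minima of Q: Q(-3)=-18, Q(1)=-18.
So the global minimum of g is P(-2) + Q(-3) − 5 = -416 − 18 − 5 = -439, attained at (-2, -3).

-439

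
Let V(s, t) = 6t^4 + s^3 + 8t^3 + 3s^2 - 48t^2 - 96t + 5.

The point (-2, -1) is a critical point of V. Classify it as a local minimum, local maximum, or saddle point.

The mixed partial ∂²V/∂s∂t is 0, so the Hessian at any point is diag(V_ss, V_tt) = diag(6(s + 1), 24(3t^2 + 2t - 4)).
At (-2, -1): H = diag(-6, -72).
Both eigenvalues are negative, so H is negative definite: a local maximum.

local maximum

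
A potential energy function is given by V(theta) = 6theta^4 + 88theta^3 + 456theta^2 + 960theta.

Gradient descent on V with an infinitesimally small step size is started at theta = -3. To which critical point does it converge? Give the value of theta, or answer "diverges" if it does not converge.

V'(theta) = 24(theta + 2)(theta + 4)(theta + 5), so V'(-3) = -48.
Gradient descent moves in the -V' direction, i.e. theta is increasing.
The nearest critical point in that direction is theta = -2, where V'' = 144 > 0 (a local minimum). The iterate converges there.

-2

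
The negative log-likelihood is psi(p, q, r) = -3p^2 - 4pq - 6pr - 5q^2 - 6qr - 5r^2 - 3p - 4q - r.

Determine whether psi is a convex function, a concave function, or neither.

concave

psi is quadratic, so its Hessian is the constant matrix H = [[-6, -4, -6], [-4, -10, -6], [-6, -6, -10]].
Leading principal minors: -6, 44, -152.
Signs alternate −, +, − ⇒ H ≺ 0 ⇒ concave.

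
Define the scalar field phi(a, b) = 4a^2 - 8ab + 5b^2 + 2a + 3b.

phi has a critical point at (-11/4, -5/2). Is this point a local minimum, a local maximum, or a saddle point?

The Hessian of phi is constant: H = [[8, -8], [-8, 10]].
det(H) = 8·10 − (-8)² = 16.
det(H) > 0 and tr(H) = 18 > 0, so H is positive definite and the point is a local minimum.

local minimum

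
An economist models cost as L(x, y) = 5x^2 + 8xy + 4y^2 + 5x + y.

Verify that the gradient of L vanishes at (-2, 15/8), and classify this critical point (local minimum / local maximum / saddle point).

local minimum

∇L = (10x + 8y + 5, 8x + 8y + 1); substituting (-2, 15/8) gives ∇L = (0, 0), so (-2, 15/8) is indeed a critical point.
The Hessian of L is constant: H = [[10, 8], [8, 8]].
det(H) = 10·8 − 8² = 16.
det(H) > 0 and tr(H) = 18 > 0, so H is positive definite and the point is a local minimum.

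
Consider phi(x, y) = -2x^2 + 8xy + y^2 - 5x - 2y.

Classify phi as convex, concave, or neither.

phi is quadratic, so its Hessian is the constant matrix H = [[-4, 8], [8, 2]].
det(H) = -72, tr(H) = -2.
det(H) < 0, so H is indefinite: neither convex nor concave.

neither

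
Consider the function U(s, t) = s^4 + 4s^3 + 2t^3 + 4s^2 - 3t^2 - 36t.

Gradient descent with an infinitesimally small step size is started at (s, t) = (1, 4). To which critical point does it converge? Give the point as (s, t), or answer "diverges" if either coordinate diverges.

U is separable, so gradient descent decouples: s follows -∂U/∂s, t follows -∂U/∂t.
∂U/∂s = 4s(s + 1)(s + 2); at s=1 this is 24, so s decreases.
∂U/∂t = 6(t - 3)(t + 2); at t=4 this is 36, so t decreases.
s converges to its nearest critical value 0 (a local min of the s-part); t converges to 3. The iterate converges to (0, 3).

(0, 3)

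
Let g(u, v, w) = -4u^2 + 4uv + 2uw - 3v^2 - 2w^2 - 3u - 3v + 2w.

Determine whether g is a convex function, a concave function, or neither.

concave

g is quadratic, so its Hessian is the constant matrix H = [[-8, 4, 2], [4, -6, 0], [2, 0, -4]].
Leading principal minors: -8, 32, -104.
Signs alternate −, +, − ⇒ H ≺ 0 ⇒ concave.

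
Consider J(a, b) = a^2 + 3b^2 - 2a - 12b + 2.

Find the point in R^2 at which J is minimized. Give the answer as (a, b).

J(a,b) separates as P(a) + Q(b) + 2, so its minimum is min P + min Q + 2.
P'(a) = 2a - 2 vanishes at a ∈ {1}; Q'(b) = 6b - 12 vanishes at b ∈ {2}.
Local minima of P (where P''>0): P(1)=-1. Local minima of Q: Q(2)=-12.
So the global minimum of J is P(1) + Q(2) + 2 = -1 − 12 + 2 = -11, attained at (1, 2).

(1, 2)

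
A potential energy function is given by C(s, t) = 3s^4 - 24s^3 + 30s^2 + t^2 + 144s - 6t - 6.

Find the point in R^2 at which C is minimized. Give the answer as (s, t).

(-1, 3)

C(s,t) separates as P(s) + Q(t) − 6, so its minimum is min P + min Q − 6.
P'(s) = 12(s - 4)(s - 3)(s + 1) vanishes at s ∈ {-1, 3, 4}; Q'(t) = 2(t - 3) vanishes at t ∈ {3}.
Local minima of P (where P''>0): P(-1)=-87, P(4)=288. Local minima of Q: Q(3)=-9.
So the global minimum of C is P(-1) + Q(3) − 6 = -87 − 9 − 6 = -102, attained at (-1, 3).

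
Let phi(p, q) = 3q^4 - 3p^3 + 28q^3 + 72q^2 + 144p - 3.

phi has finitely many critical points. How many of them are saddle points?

3

phi separates as a function of p plus a function of q, so ∇phi=0 decouples.
∂phi/∂p = -9(p - 4)(p + 4) = 0 at p ∈ {-4, 4}; ∂phi/∂q = 12q(q + 3)(q + 4) = 0 at q ∈ {-4, -3, 0}.
The Hessian is diagonal: diag(phi_pp, phi_qq). Second derivatives: phi_pp(-4)=72, phi_pp(4)=-72; phi_qq(-4)=48, phi_qq(-3)=-36, phi_qq(0)=144.
Saddle points occur where the two diagonal entries have opposite signs: (-4, -3), (4, -4), (4, 0). Count: 3.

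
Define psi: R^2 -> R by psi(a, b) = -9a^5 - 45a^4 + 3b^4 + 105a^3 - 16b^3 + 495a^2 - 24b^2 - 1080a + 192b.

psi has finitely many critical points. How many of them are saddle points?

6

psi separates as a function of a plus a function of b, so ∇psi=0 decouples.
∂psi/∂a = -45(a - 2)(a - 1)(a + 3)(a + 4) = 0 at a ∈ {-4, -3, 1, 2}; ∂psi/∂b = 12(b - 4)(b - 2)(b + 2) = 0 at b ∈ {-2, 2, 4}.
The Hessian is diagonal: diag(psi_aa, psi_bb). Second derivatives: psi_aa(-4)=1350, psi_aa(-3)=-900, psi_aa(1)=900, psi_aa(2)=-1350; psi_bb(-2)=288, psi_bb(2)=-96, psi_bb(4)=144.
Saddle points occur where the two diagonal entries have opposite signs: (-4, 2), (-3, -2), (-3, 4), (1, 2), (2, -2), (2, 4). Count: 6.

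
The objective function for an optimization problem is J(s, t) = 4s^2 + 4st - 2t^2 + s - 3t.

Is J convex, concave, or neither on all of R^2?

J is quadratic, so its Hessian is the constant matrix H = [[8, 4], [4, -4]].
det(H) = -48, tr(H) = 4.
det(H) < 0, so H is indefinite: neither convex nor concave.

neither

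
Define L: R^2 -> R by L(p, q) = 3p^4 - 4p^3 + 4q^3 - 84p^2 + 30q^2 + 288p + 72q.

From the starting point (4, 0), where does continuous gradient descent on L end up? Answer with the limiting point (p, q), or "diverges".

(3, -2)

L is separable, so gradient descent decouples: p follows -∂L/∂p, q follows -∂L/∂q.
∂L/∂p = 12(p - 3)(p - 2)(p + 4); at p=4 this is 192, so p decreases.
∂L/∂q = 12(q + 2)(q + 3); at q=0 this is 72, so q decreases.
p converges to its nearest critical value 3 (a local min of the p-part); q converges to -2. The iterate converges to (3, -2).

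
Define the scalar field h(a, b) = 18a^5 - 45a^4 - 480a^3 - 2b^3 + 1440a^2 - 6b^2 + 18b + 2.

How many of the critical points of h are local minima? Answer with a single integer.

2

h separates as a function of a plus a function of b, so ∇h=0 decouples.
∂h/∂a = 90a(a - 4)(a - 2)(a + 4) = 0 at a ∈ {-4, 0, 2, 4}; ∂h/∂b = -6(b - 1)(b + 3) = 0 at b ∈ {-3, 1}.
The Hessian is diagonal: diag(h_aa, h_bb). Second derivatives: h_aa(-4)=-17280, h_aa(0)=2880, h_aa(2)=-2160, h_aa(4)=5760; h_bb(-3)=24, h_bb(1)=-24.
Local minima occur where both diagonal entries positive: (0, -3), (4, -3). Count: 2.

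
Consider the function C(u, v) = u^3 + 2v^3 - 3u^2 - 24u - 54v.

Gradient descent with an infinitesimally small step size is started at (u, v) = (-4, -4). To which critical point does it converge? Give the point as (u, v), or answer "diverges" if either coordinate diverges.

C is separable, so gradient descent decouples: u follows -∂C/∂u, v follows -∂C/∂v.
∂C/∂u = 3(u - 4)(u + 2); at u=-4 this is 48, so u decreases.
∂C/∂v = 6(v - 3)(v + 3); at v=-4 this is 42, so v decreases.
The u-coordinate has no critical point in that direction and runs off to infinity.

diverges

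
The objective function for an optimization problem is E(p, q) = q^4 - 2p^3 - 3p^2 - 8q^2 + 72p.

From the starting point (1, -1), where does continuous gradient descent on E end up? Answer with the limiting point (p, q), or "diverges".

(-4, -2)

E is separable, so gradient descent decouples: p follows -∂E/∂p, q follows -∂E/∂q.
∂E/∂p = -6(p - 3)(p + 4); at p=1 this is 60, so p decreases.
∂E/∂q = 4q(q - 2)(q + 2); at q=-1 this is 12, so q decreases.
p converges to its nearest critical value -4 (a local min of the p-part); q converges to -2. The iterate converges to (-4, -2).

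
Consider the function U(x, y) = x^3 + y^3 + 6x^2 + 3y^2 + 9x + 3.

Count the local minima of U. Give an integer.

U separates as a function of x plus a function of y, so ∇U=0 decouples.
∂U/∂x = 3(x + 1)(x + 3) = 0 at x ∈ {-3, -1}; ∂U/∂y = 3y(y + 2) = 0 at y ∈ {-2, 0}.
The Hessian is diagonal: diag(U_xx, U_yy). Second derivatives: U_xx(-3)=-6, U_xx(-1)=6; U_yy(-2)=-6, U_yy(0)=6.
Local minima occur where both diagonal entries positive: (-1, 0). Count: 1.

1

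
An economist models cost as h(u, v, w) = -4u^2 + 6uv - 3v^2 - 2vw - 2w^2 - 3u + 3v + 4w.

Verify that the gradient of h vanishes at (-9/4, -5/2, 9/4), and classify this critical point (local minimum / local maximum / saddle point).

∇h = (-8u + 6v - 3, 6u - 6v - 2w + 3, -2v - 4w + 4); substituting (-9/4, -5/2, 9/4) gives ∇h = (0, 0, 0), so (-9/4, -5/2, 9/4) is indeed a critical point.
The Hessian is constant: H = [[-8, 6, 0], [6, -6, -2], [0, -2, -4]].
Leading principal minors: Δ₁ = -8, Δ₂ = 12, Δ₃ = -16.
The minors alternate sign starting negative (−, +, −), so H is negative definite: a local maximum.

local maximum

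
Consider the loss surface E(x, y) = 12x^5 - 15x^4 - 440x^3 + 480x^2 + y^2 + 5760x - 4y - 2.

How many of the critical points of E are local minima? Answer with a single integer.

E separates as a function of x plus a function of y, so ∇E=0 decouples.
∂E/∂x = 60(x - 4)(x - 3)(x + 2)(x + 4) = 0 at x ∈ {-4, -2, 3, 4}; ∂E/∂y = 2(y - 2) = 0 at y ∈ {2}.
The Hessian is diagonal: diag(E_xx, E_yy). Second derivatives: E_xx(-4)=-6720, E_xx(-2)=3600, E_xx(3)=-2100, E_xx(4)=2880; E_yy(2)=2.
Local minima occur where both diagonal entries positive: (-2, 2), (4, 2). Count: 2.

2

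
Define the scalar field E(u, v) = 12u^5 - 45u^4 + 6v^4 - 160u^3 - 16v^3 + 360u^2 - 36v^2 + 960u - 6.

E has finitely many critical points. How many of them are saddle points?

E separates as a function of u plus a function of v, so ∇E=0 decouples.
∂E/∂u = 60(u - 4)(u - 2)(u + 1)(u + 2) = 0 at u ∈ {-2, -1, 2, 4}; ∂E/∂v = 24v(v - 3)(v + 1) = 0 at v ∈ {-1, 0, 3}.
The Hessian is diagonal: diag(E_uu, E_vv). Second derivatives: E_uu(-2)=-1440, E_uu(-1)=900, E_uu(2)=-1440, E_uu(4)=3600; E_vv(-1)=96, E_vv(0)=-72, E_vv(3)=288.
Saddle points occur where the two diagonal entries have opposite signs: (-2, -1), (-2, 3), (-1, 0), (2, -1), (2, 3), (4, 0). Count: 6.

6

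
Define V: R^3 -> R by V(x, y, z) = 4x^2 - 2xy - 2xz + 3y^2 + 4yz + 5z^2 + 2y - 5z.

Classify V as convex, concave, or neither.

V is quadratic, so its Hessian is the constant matrix H = [[8, -2, -2], [-2, 6, 4], [-2, 4, 10]].
Leading principal minors: 8, 44, 320.
All positive ⇒ H ≻ 0 ⇒ convex.

convex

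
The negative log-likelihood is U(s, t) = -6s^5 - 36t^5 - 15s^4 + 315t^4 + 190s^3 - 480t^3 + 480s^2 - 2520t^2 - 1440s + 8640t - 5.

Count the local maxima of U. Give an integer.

U separates as a function of s plus a function of t, so ∇U=0 decouples.
∂U/∂s = -30(s - 4)(s - 1)(s + 3)(s + 4) = 0 at s ∈ {-4, -3, 1, 4}; ∂U/∂t = -180(t - 4)(t - 3)(t - 2)(t + 2) = 0 at t ∈ {-2, 2, 3, 4}.
The Hessian is diagonal: diag(U_ss, U_tt). Second derivatives: U_ss(-4)=1200, U_ss(-3)=-840, U_ss(1)=1800, U_ss(4)=-5040; U_tt(-2)=21600, U_tt(2)=-1440, U_tt(3)=900, U_tt(4)=-2160.
Local maxima occur where both diagonal entries negative: (-3, 2), (-3, 4), (4, 2), (4, 4). Count: 4.

4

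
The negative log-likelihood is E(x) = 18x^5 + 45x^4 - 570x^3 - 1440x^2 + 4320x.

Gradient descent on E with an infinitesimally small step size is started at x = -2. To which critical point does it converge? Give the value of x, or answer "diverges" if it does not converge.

E'(x) = 90(x - 4)(x - 1)(x + 3)(x + 4), so E'(-2) = 3240.
Gradient descent moves in the -E' direction, i.e. x is decreasing.
The nearest critical point in that direction is x = -3, where E'' = 2520 > 0 (a local minimum). The iterate converges there.

-3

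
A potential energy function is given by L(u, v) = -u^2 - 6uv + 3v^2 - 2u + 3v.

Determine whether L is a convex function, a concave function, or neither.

neither

L is quadratic, so its Hessian is the constant matrix H = [[-2, -6], [-6, 6]].
det(H) = -48, tr(H) = 4.
det(H) < 0, so H is indefinite: neither convex nor concave.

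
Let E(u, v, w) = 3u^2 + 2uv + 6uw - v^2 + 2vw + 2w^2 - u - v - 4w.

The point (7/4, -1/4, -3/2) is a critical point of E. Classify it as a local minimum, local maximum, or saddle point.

saddle point

The Hessian is constant: H = [[6, 2, 6], [2, -2, 2], [6, 2, 4]].
Leading principal minors: Δ₁ = 6, Δ₂ = -16, Δ₃ = 32.
The minors fit neither the all-positive nor the alternating-sign pattern, so H is indefinite: a saddle point.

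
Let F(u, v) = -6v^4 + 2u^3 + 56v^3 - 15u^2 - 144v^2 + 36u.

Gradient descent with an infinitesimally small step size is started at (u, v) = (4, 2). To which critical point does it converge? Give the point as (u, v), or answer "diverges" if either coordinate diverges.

F is separable, so gradient descent decouples: u follows -∂F/∂u, v follows -∂F/∂v.
∂F/∂u = 6(u - 3)(u - 2); at u=4 this is 12, so u decreases.
∂F/∂v = -24v(v - 4)(v - 3); at v=2 this is -96, so v increases.
u converges to its nearest critical value 3 (a local min of the u-part); v converges to 3. The iterate converges to (3, 3).

(3, 3)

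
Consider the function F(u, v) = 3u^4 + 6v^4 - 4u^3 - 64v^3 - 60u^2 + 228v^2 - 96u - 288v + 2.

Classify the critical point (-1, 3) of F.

local maximum

The mixed partial ∂²F/∂u∂v is 0, so the Hessian at any point is diag(F_uu, F_vv) = diag(12(3u^2 - 2u - 10), 24(3v^2 - 16v + 19)).
At (-1, 3): H = diag(-60, -48).
Both eigenvalues are negative, so H is negative definite: a local maximum.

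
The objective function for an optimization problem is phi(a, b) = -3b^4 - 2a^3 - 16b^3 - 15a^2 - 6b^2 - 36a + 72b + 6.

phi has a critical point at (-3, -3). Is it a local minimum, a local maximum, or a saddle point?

The mixed partial ∂²phi/∂a∂b is 0, so the Hessian at any point is diag(phi_aa, phi_bb) = diag(-6(2a + 5), -12(3b^2 + 8b + 1)).
At (-3, -3): H = diag(6, -48).
The eigenvalues have opposite signs, so H is indefinite: a saddle point.

saddle point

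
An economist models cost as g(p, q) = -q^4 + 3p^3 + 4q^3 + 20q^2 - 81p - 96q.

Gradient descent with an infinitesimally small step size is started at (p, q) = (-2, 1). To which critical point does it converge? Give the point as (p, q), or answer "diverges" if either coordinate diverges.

(3, 2)

g is separable, so gradient descent decouples: p follows -∂g/∂p, q follows -∂g/∂q.
∂g/∂p = 9(p - 3)(p + 3); at p=-2 this is -45, so p increases.
∂g/∂q = -4(q - 4)(q - 2)(q + 3); at q=1 this is -48, so q increases.
p converges to its nearest critical value 3 (a local min of the p-part); q converges to 2. The iterate converges to (3, 2).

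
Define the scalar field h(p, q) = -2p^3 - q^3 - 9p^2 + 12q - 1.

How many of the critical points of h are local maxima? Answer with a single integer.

h separates as a function of p plus a function of q, so ∇h=0 decouples.
∂h/∂p = -6p(p + 3) = 0 at p ∈ {-3, 0}; ∂h/∂q = -3(q - 2)(q + 2) = 0 at q ∈ {-2, 2}.
The Hessian is diagonal: diag(h_pp, h_qq). Second derivatives: h_pp(-3)=18, h_pp(0)=-18; h_qq(-2)=12, h_qq(2)=-12.
Local maxima occur where both diagonal entries negative: (0, 2). Count: 1.

1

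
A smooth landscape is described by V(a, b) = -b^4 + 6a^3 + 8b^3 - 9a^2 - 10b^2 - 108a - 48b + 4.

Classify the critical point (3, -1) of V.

saddle point

The mixed partial ∂²V/∂a∂b is 0, so the Hessian at any point is diag(V_aa, V_bb) = diag(18(2a - 1), 4(-3b^2 + 12b - 5)).
At (3, -1): H = diag(90, -80).
The eigenvalues have opposite signs, so H is indefinite: a saddle point.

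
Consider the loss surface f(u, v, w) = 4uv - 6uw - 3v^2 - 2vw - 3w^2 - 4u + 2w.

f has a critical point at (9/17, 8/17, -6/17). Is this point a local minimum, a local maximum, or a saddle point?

The Hessian is constant: H = [[0, 4, -6], [4, -6, -2], [-6, -2, -6]].
Leading principal minors: Δ₁ = 0, Δ₂ = -16, Δ₃ = 408.
The minors fit neither the all-positive nor the alternating-sign pattern, so H is indefinite: a saddle point.

saddle point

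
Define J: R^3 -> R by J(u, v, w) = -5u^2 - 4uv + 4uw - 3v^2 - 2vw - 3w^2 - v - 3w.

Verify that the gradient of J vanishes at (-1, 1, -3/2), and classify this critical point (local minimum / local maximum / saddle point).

∇J = (-10u - 4v + 4w, -4u - 6v - 2w - 1, 4u - 2v - 6w - 3); substituting (-1, 1, -3/2) gives ∇J = (0, 0, 0), so (-1, 1, -3/2) is indeed a critical point.
The Hessian is constant: H = [[-10, -4, 4], [-4, -6, -2], [4, -2, -6]].
Leading principal minors: Δ₁ = -10, Δ₂ = 44, Δ₃ = -64.
The minors alternate sign starting negative (−, +, −), so H is negative definite: a local maximum.

local maximum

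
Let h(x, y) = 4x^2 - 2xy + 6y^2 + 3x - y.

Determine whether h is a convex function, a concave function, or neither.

convex

h is quadratic, so its Hessian is the constant matrix H = [[8, -2], [-2, 12]].
det(H) = 92, tr(H) = 20.
det(H) > 0 and tr(H) > 0, so H is positive definite everywhere: convex.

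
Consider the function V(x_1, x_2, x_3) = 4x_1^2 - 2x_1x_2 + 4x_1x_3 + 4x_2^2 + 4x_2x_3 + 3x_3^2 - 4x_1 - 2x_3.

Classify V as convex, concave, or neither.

V is quadratic, so its Hessian is the constant matrix H = [[8, -2, 4], [-2, 8, 4], [4, 4, 6]].
Leading principal minors: 8, 60, 40.
All positive ⇒ H ≻ 0 ⇒ convex.

convex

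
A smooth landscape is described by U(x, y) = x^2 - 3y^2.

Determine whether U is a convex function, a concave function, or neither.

U is quadratic, so its Hessian is the constant matrix H = [[2, 0], [0, -6]].
det(H) = -12, tr(H) = -4.
det(H) < 0, so H is indefinite: neither convex nor concave.

neither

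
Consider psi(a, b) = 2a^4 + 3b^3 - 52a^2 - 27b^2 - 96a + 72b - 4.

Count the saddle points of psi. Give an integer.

psi separates as a function of a plus a function of b, so ∇psi=0 decouples.
∂psi/∂a = 8(a - 4)(a + 1)(a + 3) = 0 at a ∈ {-3, -1, 4}; ∂psi/∂b = 9(b - 4)(b - 2) = 0 at b ∈ {2, 4}.
The Hessian is diagonal: diag(psi_aa, psi_bb). Second derivatives: psi_aa(-3)=112, psi_aa(-1)=-80, psi_aa(4)=280; psi_bb(2)=-18, psi_bb(4)=18.
Saddle points occur where the two diagonal entries have opposite signs: (-3, 2), (-1, 4), (4, 2). Count: 3.

3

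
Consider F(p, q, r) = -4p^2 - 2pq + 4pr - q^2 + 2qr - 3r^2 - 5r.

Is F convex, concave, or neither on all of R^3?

concave

F is quadratic, so its Hessian is the constant matrix H = [[-8, -2, 4], [-2, -2, 2], [4, 2, -6]].
Leading principal minors: -8, 12, -40.
Signs alternate −, +, − ⇒ H ≺ 0 ⇒ concave.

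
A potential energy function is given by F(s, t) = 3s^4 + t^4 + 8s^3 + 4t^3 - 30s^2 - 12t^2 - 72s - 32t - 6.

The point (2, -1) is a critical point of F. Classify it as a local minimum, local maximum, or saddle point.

saddle point

The mixed partial ∂²F/∂s∂t is 0, so the Hessian at any point is diag(F_ss, F_tt) = diag(12(3s^2 + 4s - 5), 12(t^2 + 2t - 2)).
At (2, -1): H = diag(180, -36).
The eigenvalues have opposite signs, so H is indefinite: a saddle point.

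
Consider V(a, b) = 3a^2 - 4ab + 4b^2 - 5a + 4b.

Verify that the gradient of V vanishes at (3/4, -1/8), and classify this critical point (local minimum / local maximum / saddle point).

∇V = (6a - 4b - 5, -4a + 8b + 4); substituting (3/4, -1/8) gives ∇V = (0, 0), so (3/4, -1/8) is indeed a critical point.
The Hessian of V is constant: H = [[6, -4], [-4, 8]].
det(H) = 6·8 − (-4)² = 32.
det(H) > 0 and tr(H) = 14 > 0, so H is positive definite and the point is a local minimum.

local minimum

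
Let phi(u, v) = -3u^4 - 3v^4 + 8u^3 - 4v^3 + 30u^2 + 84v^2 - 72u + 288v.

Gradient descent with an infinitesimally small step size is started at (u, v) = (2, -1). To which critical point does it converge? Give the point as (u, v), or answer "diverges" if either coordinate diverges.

phi is separable, so gradient descent decouples: u follows -∂phi/∂u, v follows -∂phi/∂v.
∂phi/∂u = -12(u - 3)(u - 1)(u + 2); at u=2 this is 48, so u decreases.
∂phi/∂v = -12(v - 4)(v + 2)(v + 3); at v=-1 this is 120, so v decreases.
u converges to its nearest critical value 1 (a local min of the u-part); v converges to -2. The iterate converges to (1, -2).

(1, -2)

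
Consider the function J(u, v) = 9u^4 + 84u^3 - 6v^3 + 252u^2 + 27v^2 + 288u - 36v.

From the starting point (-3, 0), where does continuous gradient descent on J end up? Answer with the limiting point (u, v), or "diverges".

J is separable, so gradient descent decouples: u follows -∂J/∂u, v follows -∂J/∂v.
∂J/∂u = 36(u + 1)(u + 2)(u + 4); at u=-3 this is 72, so u decreases.
∂J/∂v = -18(v - 2)(v - 1); at v=0 this is -36, so v increases.
u converges to its nearest critical value -4 (a local min of the u-part); v converges to 1. The iterate converges to (-4, 1).

(-4, 1)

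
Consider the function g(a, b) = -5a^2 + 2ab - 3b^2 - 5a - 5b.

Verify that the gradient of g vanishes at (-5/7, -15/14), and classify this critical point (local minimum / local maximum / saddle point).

local maximum

∇g = (-10a + 2b - 5, 2a - 6b - 5); substituting (-5/7, -15/14) gives ∇g = (0, 0), so (-5/7, -15/14) is indeed a critical point.
The Hessian of g is constant: H = [[-10, 2], [2, -6]].
det(H) = (-10)·(-6) − 2² = 56.
det(H) > 0 and tr(H) = -16 < 0, so H is negative definite and the point is a local maximum.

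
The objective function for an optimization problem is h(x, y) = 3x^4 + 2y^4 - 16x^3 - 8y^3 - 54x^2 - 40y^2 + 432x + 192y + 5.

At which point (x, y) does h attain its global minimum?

(-3, -3)

h(x,y) separates as P(x) + Q(y) + 5, so its minimum is min P + min Q + 5.
P'(x) = 12(x - 4)(x - 3)(x + 3) vanishes at x ∈ {-3, 3, 4}; Q'(y) = 8(y - 4)(y - 2)(y + 3) vanishes at y ∈ {-3, 2, 4}.
Local minima of P (where P''>0): P(-3)=-1107, P(4)=608. Local minima of Q: Q(-3)=-558, Q(4)=128.
So the global minimum of h is P(-3) + Q(-3) + 5 = -1107 − 558 + 5 = -1660, attained at (-3, -3).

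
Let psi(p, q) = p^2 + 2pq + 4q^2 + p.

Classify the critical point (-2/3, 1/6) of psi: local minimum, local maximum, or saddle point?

The Hessian of psi is constant: H = [[2, 2], [2, 8]].
det(H) = 2·8 − 2² = 12.
det(H) > 0 and tr(H) = 10 > 0, so H is positive definite and the point is a local minimum.

local minimum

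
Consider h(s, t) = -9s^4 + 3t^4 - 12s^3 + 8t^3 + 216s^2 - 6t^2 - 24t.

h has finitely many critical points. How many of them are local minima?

h separates as a function of s plus a function of t, so ∇h=0 decouples.
∂h/∂s = -36s(s - 3)(s + 4) = 0 at s ∈ {-4, 0, 3}; ∂h/∂t = 12(t - 1)(t + 1)(t + 2) = 0 at t ∈ {-2, -1, 1}.
The Hessian is diagonal: diag(h_ss, h_tt). Second derivatives: h_ss(-4)=-1008, h_ss(0)=432, h_ss(3)=-756; h_tt(-2)=36, h_tt(-1)=-24, h_tt(1)=72.
Local minima occur where both diagonal entries positive: (0, -2), (0, 1). Count: 2.

2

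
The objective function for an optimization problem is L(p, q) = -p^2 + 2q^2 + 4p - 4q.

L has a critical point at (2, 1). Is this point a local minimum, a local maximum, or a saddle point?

saddle point

The Hessian of L is constant: H = [[-2, 0], [0, 4]].
det(H) = (-2)·4 − 0² = -8.
Since det(H) < 0, H is indefinite and the critical point is a saddle point.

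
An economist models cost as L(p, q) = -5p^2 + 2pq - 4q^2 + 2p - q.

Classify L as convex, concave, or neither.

L is quadratic, so its Hessian is the constant matrix H = [[-10, 2], [2, -8]].
det(H) = 76, tr(H) = -18.
det(H) > 0 and tr(H) < 0, so H is negative definite everywhere: concave.

concave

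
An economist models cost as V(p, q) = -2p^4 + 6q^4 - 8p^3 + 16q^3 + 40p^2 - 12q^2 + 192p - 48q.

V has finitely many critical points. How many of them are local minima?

V separates as a function of p plus a function of q, so ∇V=0 decouples.
∂V/∂p = -8(p - 3)(p + 2)(p + 4) = 0 at p ∈ {-4, -2, 3}; ∂V/∂q = 24(q - 1)(q + 1)(q + 2) = 0 at q ∈ {-2, -1, 1}.
The Hessian is diagonal: diag(V_pp, V_qq). Second derivatives: V_pp(-4)=-112, V_pp(-2)=80, V_pp(3)=-280; V_qq(-2)=72, V_qq(-1)=-48, V_qq(1)=144.
Local minima occur where both diagonal entries positive: (-2, -2), (-2, 1). Count: 2.

2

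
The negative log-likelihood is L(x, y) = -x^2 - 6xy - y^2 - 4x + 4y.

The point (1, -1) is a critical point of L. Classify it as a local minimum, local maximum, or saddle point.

The Hessian of L is constant: H = [[-2, -6], [-6, -2]].
det(H) = (-2)·(-2) − (-6)² = -32.
Since det(H) < 0, H is indefinite and the critical point is a saddle point.

saddle point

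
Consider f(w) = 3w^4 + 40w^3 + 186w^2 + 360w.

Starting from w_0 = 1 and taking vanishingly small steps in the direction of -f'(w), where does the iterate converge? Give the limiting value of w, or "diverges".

-2

f'(w) = 12(w + 2)(w + 3)(w + 5), so f'(1) = 864.
Gradient descent moves in the -f' direction, i.e. w is decreasing.
The nearest critical point in that direction is w = -2, where f'' = 36 > 0 (a local minimum). The iterate converges there.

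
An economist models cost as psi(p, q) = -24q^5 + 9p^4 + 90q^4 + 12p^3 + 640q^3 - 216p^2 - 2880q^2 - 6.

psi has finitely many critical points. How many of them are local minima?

psi separates as a function of p plus a function of q, so ∇psi=0 decouples.
∂psi/∂p = 36p(p - 3)(p + 4) = 0 at p ∈ {-4, 0, 3}; ∂psi/∂q = -120q(q - 4)(q - 3)(q + 4) = 0 at q ∈ {-4, 0, 3, 4}.
The Hessian is diagonal: diag(psi_pp, psi_qq). Second derivatives: psi_pp(-4)=1008, psi_pp(0)=-432, psi_pp(3)=756; psi_qq(-4)=26880, psi_qq(0)=-5760, psi_qq(3)=2520, psi_qq(4)=-3840.
Local minima occur where both diagonal entries positive: (-4, -4), (-4, 3), (3, -4), (3, 3). Count: 4.

4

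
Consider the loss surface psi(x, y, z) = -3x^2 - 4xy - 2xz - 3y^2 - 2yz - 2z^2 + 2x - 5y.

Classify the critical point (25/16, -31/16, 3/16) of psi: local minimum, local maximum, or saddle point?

local maximum

The Hessian is constant: H = [[-6, -4, -2], [-4, -6, -2], [-2, -2, -4]].
Leading principal minors: Δ₁ = -6, Δ₂ = 20, Δ₃ = -64.
The minors alternate sign starting negative (−, +, −), so H is negative definite: a local maximum.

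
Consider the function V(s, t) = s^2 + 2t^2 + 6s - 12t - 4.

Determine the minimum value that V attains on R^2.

-31

V(s,t) separates as P(s) + Q(t) − 4, so its minimum is min P + min Q − 4.
P'(s) = 2s + 6 vanishes at s ∈ {-3}; Q'(t) = 4(t - 3) vanishes at t ∈ {3}.
Local minima of P (where P''>0): P(-3)=-9. Local minima of Q: Q(3)=-18.
So the global minimum of V is P(-3) + Q(3) − 4 = -9 − 18 − 4 = -31, attained at (-3, 3).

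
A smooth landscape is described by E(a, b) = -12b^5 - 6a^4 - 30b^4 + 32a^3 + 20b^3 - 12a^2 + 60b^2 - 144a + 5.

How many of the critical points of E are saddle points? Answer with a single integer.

E separates as a function of a plus a function of b, so ∇E=0 decouples.
∂E/∂a = -24(a - 3)(a - 2)(a + 1) = 0 at a ∈ {-1, 2, 3}; ∂E/∂b = -60b(b - 1)(b + 1)(b + 2) = 0 at b ∈ {-2, -1, 0, 1}.
The Hessian is diagonal: diag(E_aa, E_bb). Second derivatives: E_aa(-1)=-288, E_aa(2)=72, E_aa(3)=-96; E_bb(-2)=360, E_bb(-1)=-120, E_bb(0)=120, E_bb(1)=-360.
Saddle points occur where the two diagonal entries have opposite signs: (-1, -2), (-1, 0), (2, -1), (2, 1), (3, -2), (3, 0). Count: 6.

6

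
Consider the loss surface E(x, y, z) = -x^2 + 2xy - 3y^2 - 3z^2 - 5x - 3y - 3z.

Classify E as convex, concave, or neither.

E is quadratic, so its Hessian is the constant matrix H = [[-2, 2, 0], [2, -6, 0], [0, 0, -6]].
Leading principal minors: -2, 8, -48.
Signs alternate −, +, − ⇒ H ≺ 0 ⇒ concave.

concave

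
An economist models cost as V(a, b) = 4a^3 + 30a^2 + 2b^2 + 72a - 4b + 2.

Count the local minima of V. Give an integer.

V separates as a function of a plus a function of b, so ∇V=0 decouples.
∂V/∂a = 12(a + 2)(a + 3) = 0 at a ∈ {-3, -2}; ∂V/∂b = 4(b - 1) = 0 at b ∈ {1}.
The Hessian is diagonal: diag(V_aa, V_bb). Second derivatives: V_aa(-3)=-12, V_aa(-2)=12; V_bb(1)=4.
Local minima occur where both diagonal entries positive: (-2, 1). Count: 1.

1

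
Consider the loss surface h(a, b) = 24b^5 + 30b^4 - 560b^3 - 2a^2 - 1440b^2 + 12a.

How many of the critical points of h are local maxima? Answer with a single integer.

2

h separates as a function of a plus a function of b, so ∇h=0 decouples.
∂h/∂a = -4(a - 3) = 0 at a ∈ {3}; ∂h/∂b = 120b(b - 4)(b + 2)(b + 3) = 0 at b ∈ {-3, -2, 0, 4}.
The Hessian is diagonal: diag(h_aa, h_bb). Second derivatives: h_aa(3)=-4; h_bb(-3)=-2520, h_bb(-2)=1440, h_bb(0)=-2880, h_bb(4)=20160.
Local maxima occur where both diagonal entries negative: (3, -3), (3, 0). Count: 2.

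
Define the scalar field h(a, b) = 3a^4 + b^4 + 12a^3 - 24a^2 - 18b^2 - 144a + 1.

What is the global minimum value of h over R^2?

h(a,b) separates as P(a) + Q(b) + 1, so its minimum is min P + min Q + 1.
P'(a) = 12(a - 2)(a + 2)(a + 3) vanishes at a ∈ {-3, -2, 2}; Q'(b) = 4b(b - 3)(b + 3) vanishes at b ∈ {-3, 0, 3}.
Local minima of P (where P''>0): P(-3)=135, P(2)=-240. Local minima of Q: Q(-3)=-81, Q(3)=-81.
So the global minimum of h is P(2) + Q(-3) + 1 = -240 − 81 + 1 = -320, attained at (2, -3).

-320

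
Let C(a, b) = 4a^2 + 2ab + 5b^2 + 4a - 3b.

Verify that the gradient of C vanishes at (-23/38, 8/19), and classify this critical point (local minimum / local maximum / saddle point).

∇C = (8a + 2b + 4, 2a + 10b - 3); substituting (-23/38, 8/19) gives ∇C = (0, 0), so (-23/38, 8/19) is indeed a critical point.
The Hessian of C is constant: H = [[8, 2], [2, 10]].
det(H) = 8·10 − 2² = 76.
det(H) > 0 and tr(H) = 18 > 0, so H is positive definite and the point is a local minimum.

local minimum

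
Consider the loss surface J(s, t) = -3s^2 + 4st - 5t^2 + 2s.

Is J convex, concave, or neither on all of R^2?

J is quadratic, so its Hessian is the constant matrix H = [[-6, 4], [4, -10]].
det(H) = 44, tr(H) = -16.
det(H) > 0 and tr(H) < 0, so H is negative definite everywhere: concave.

concave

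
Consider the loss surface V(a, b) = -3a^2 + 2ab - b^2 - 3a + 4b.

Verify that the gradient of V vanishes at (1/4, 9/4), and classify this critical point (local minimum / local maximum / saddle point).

∇V = (-6a + 2b - 3, 2a - 2b + 4); substituting (1/4, 9/4) gives ∇V = (0, 0), so (1/4, 9/4) is indeed a critical point.
The Hessian of V is constant: H = [[-6, 2], [2, -2]].
det(H) = (-6)·(-2) − 2² = 8.
det(H) > 0 and tr(H) = -8 < 0, so H is negative definite and the point is a local maximum.

local maximum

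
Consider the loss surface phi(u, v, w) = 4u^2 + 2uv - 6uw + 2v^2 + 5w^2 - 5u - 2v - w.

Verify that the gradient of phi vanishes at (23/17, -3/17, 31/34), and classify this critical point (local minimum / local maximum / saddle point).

∇phi = (8u + 2v - 6w - 5, 2u + 4v - 2, -6u + 10w - 1); substituting (23/17, -3/17, 31/34) gives ∇phi = (0, 0, 0), so (23/17, -3/17, 31/34) is indeed a critical point.
The Hessian is constant: H = [[8, 2, -6], [2, 4, 0], [-6, 0, 10]].
Leading principal minors: Δ₁ = 8, Δ₂ = 28, Δ₃ = 136.
All leading minors are positive, so H is positive definite: a local minimum.

local minimum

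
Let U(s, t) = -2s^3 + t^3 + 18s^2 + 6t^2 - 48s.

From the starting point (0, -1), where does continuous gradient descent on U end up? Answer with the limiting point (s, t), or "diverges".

(2, 0)

U is separable, so gradient descent decouples: s follows -∂U/∂s, t follows -∂U/∂t.
∂U/∂s = -6(s - 4)(s - 2); at s=0 this is -48, so s increases.
∂U/∂t = 3t(t + 4); at t=-1 this is -9, so t increases.
s converges to its nearest critical value 2 (a local min of the s-part); t converges to 0. The iterate converges to (2, 0).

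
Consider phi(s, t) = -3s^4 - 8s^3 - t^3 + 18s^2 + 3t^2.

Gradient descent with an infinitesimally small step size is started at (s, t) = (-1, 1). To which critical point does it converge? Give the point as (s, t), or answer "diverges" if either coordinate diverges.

phi is separable, so gradient descent decouples: s follows -∂phi/∂s, t follows -∂phi/∂t.
∂phi/∂s = -12s(s - 1)(s + 3); at s=-1 this is -48, so s increases.
∂phi/∂t = -3t(t - 2); at t=1 this is 3, so t decreases.
s converges to its nearest critical value 0 (a local min of the s-part); t converges to 0. The iterate converges to (0, 0).

(0, 0)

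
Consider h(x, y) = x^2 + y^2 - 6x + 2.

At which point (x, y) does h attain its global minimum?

h(x,y) separates as P(x) + Q(y) + 2, so its minimum is min P + min Q + 2.
P'(x) = 2x - 6 vanishes at x ∈ {3}; Q'(y) = 2y vanishes at y ∈ {0}.
Local minima of P (where P''>0): P(3)=-9. Local minima of Q: Q(0)=0.
So the global minimum of h is P(3) + Q(0) + 2 = -9 + 0 + 2 = -7, attained at (3, 0).

(3, 0)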